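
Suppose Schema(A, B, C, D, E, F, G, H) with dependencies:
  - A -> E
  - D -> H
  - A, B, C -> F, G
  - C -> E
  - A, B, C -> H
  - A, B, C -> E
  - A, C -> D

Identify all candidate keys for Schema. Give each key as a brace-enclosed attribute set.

{A, B, C}

No FD produces {A, B, C}, so they must be in every candidate key.
{A, B, C}⁺ = {A, B, C, D, E, F, G, H}, which is every attribute, so {A, B, C} is a candidate key.
No smaller or unrelated set reaches every attribute, so there are no other keys.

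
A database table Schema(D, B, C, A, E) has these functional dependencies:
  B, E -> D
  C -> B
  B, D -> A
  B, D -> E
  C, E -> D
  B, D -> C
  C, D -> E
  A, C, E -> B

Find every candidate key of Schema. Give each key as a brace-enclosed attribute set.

{B, D}⁺ = {A, B, C, D, E}, which is every attribute, so {B, D} is a candidate key.
{B, E}⁺ = {A, B, C, D, E}, which is every attribute, so {B, E} is a candidate key.
{C, D}⁺ = {A, B, C, D, E}, which is every attribute, so {C, D} is a candidate key.
{C, E}⁺ = {A, B, C, D, E}, which is every attribute, so {C, E} is a candidate key.
These are minimal and exhaustive — every other superkey contains one of them.

{B, D}, {B, E}, {C, D}, {C, E}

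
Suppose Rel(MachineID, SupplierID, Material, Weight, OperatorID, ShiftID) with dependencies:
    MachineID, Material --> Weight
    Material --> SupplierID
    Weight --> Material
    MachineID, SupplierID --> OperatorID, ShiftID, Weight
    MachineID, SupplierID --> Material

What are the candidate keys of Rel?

{MachineID, Material}, {MachineID, SupplierID}, {MachineID, Weight}

No FD produces {MachineID}, so it must be in every candidate key.
{MachineID, Material}⁺ = {MachineID, Material, OperatorID, ShiftID, SupplierID, Weight}, which is every attribute, so {MachineID, Material} is a candidate key.
{MachineID, SupplierID}⁺ = {MachineID, Material, OperatorID, ShiftID, SupplierID, Weight}, which is every attribute, so {MachineID, SupplierID} is a candidate key.
{MachineID, Weight}⁺ = {MachineID, Material, OperatorID, ShiftID, SupplierID, Weight}, which is every attribute, so {MachineID, Weight} is a candidate key.
No proper subset of any of these is a key, and no other minimal superkey exists.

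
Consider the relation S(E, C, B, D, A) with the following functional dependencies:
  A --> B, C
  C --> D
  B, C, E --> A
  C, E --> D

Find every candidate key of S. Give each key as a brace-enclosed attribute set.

{A, E}, {B, C, E}

{E} never appears on the right of any FD, so every key must include it.
{A, E}⁺ = {A, B, C, D, E} — all of the relation — so {A, E} is a candidate key.
{B, C, E}⁺ = {A, B, C, D, E} — all of the relation — so {B, C, E} is a candidate key.
These are minimal and exhaustive — every other superkey contains one of them.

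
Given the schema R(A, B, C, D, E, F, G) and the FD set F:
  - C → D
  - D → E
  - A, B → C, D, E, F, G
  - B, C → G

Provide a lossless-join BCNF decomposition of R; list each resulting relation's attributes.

{A, B, C, F}; {B, C, G}; {C, D}; {D, E}

Candidate key of the original relation: {A, B}.
{A, B, C, D, E, F, G}: {C} determines {C, D, E} here but is not a superkey — split on C → D, E, giving {C, D, E} and {A, B, C, F, G}.
{C, D, E}: {D} determines {D, E} here but is not a superkey — split on D → E, giving {D, E} and {C, D}.
{D, E} is in BCNF.
{C, D} is in BCNF.
{A, B, C, F, G}: {B, C} determines {B, C, G} here but is not a superkey — split on B, C → G, giving {B, C, G} and {A, B, C, F}.
{B, C, G} is in BCNF.
{A, B, C, F} is in BCNF.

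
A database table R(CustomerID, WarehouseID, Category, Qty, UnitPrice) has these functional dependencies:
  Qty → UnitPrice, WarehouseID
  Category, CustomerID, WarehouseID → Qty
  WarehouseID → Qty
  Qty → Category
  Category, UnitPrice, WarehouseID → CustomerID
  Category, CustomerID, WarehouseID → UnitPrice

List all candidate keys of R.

{Qty}⁺ = {Category, CustomerID, Qty, UnitPrice, WarehouseID} — all of the relation — so {Qty} is a candidate key.
{WarehouseID}⁺ = {Category, CustomerID, Qty, UnitPrice, WarehouseID} — all of the relation — so {WarehouseID} is a candidate key.
No proper subset of any of these is a key, and no other minimal superkey exists.

{Qty}, {WarehouseID}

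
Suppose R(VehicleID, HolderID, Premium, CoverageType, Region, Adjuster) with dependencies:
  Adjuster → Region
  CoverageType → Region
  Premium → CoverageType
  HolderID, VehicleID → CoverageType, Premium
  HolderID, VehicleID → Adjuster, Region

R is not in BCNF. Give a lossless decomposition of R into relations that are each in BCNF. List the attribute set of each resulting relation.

Candidate key of the original relation: {HolderID, VehicleID}.
In {Adjuster, CoverageType, HolderID, Premium, Region, VehicleID}, {Adjuster} is not a superkey ({Adjuster}⁺ restricted to this set is {Adjuster, Region}), so split on Adjuster → Region into {Adjuster, Region} and {Adjuster, CoverageType, HolderID, Premium, VehicleID}.
{Adjuster, Region} is in BCNF.
In {Adjuster, CoverageType, HolderID, Premium, VehicleID}, {Premium} is not a superkey ({Premium}⁺ restricted to this set is {CoverageType, Premium}), so split on Premium → CoverageType into {CoverageType, Premium} and {Adjuster, HolderID, Premium, VehicleID}.
{CoverageType, Premium} is in BCNF.
{Adjuster, HolderID, Premium, VehicleID} is in BCNF.

{Adjuster, HolderID, Premium, VehicleID}; {Adjuster, Region}; {CoverageType, Premium}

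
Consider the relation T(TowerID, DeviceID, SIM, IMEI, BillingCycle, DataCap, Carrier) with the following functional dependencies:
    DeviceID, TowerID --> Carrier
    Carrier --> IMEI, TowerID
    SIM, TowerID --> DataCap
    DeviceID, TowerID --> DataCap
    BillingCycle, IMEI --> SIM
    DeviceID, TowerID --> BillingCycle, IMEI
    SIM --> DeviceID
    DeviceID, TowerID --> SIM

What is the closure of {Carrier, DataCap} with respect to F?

Start with {Carrier, DataCap}.
Carrier --> IMEI, TowerID applies; add {IMEI, TowerID} → now {Carrier, DataCap, IMEI, TowerID}.
No further FD applies.

{Carrier, DataCap, IMEI, TowerID}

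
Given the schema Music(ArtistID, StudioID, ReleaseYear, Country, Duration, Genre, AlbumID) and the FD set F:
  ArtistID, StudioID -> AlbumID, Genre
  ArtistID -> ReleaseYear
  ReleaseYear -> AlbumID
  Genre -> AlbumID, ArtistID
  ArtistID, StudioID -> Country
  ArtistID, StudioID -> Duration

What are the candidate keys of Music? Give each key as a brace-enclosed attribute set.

No FD produces {StudioID}, so it must be in every candidate key.
{ArtistID, StudioID}⁺ = {AlbumID, ArtistID, Country, Duration, Genre, ReleaseYear, StudioID} — all of the relation — so {ArtistID, StudioID} is a candidate key.
{Genre, StudioID}⁺ = {AlbumID, ArtistID, Country, Duration, Genre, ReleaseYear, StudioID} — all of the relation — so {Genre, StudioID} is a candidate key.
Any other superkey properly contains one of these, so there are no further candidate keys.

{ArtistID, StudioID}, {Genre, StudioID}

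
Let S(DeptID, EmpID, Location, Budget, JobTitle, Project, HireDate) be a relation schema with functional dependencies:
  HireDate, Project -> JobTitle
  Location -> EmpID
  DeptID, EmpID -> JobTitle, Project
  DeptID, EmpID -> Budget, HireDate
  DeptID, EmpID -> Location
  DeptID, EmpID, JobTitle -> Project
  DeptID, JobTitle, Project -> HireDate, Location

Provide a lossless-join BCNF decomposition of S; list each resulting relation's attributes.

Candidate keys of the original relation: {DeptID, EmpID}, {DeptID, HireDate, Project}, {DeptID, JobTitle, Project}, {DeptID, Location}.
Within {Budget, DeptID, EmpID, HireDate, JobTitle, Location, Project}: {HireDate, Project}⁺ ∩ {Budget, DeptID, EmpID, HireDate, JobTitle, Location, Project} = {HireDate, JobTitle, Project}, not the whole set, so HireDate, Project -> JobTitle violates BCNF; decompose into {HireDate, JobTitle, Project} and {Budget, DeptID, EmpID, HireDate, Location, Project}.
{HireDate, JobTitle, Project}: every determinant is a superkey — BCNF.
Within {Budget, DeptID, EmpID, HireDate, Location, Project}: {Location}⁺ ∩ {Budget, DeptID, EmpID, HireDate, Location, Project} = {EmpID, Location}, not the whole set, so Location -> EmpID violates BCNF; decompose into {EmpID, Location} and {Budget, DeptID, HireDate, Location, Project}.
{EmpID, Location}: every determinant is a superkey — BCNF.
{Budget, DeptID, HireDate, Location, Project}: every determinant is a superkey — BCNF.

{Budget, DeptID, HireDate, Location, Project}; {EmpID, Location}; {HireDate, JobTitle, Project}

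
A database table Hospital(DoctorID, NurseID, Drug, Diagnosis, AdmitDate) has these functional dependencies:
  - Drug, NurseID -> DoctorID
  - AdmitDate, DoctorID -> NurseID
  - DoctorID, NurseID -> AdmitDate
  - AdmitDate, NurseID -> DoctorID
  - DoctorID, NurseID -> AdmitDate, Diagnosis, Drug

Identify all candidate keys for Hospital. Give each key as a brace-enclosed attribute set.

{AdmitDate, DoctorID}, {AdmitDate, NurseID}, {DoctorID, NurseID}, {Drug, NurseID}

Closure of {AdmitDate, DoctorID} is {AdmitDate, Diagnosis, DoctorID, Drug, NurseID}, the whole schema; {AdmitDate, DoctorID} is a candidate key.
Closure of {AdmitDate, NurseID} is {AdmitDate, Diagnosis, DoctorID, Drug, NurseID}, the whole schema; {AdmitDate, NurseID} is a candidate key.
Closure of {DoctorID, NurseID} is {AdmitDate, Diagnosis, DoctorID, Drug, NurseID}, the whole schema; {DoctorID, NurseID} is a candidate key.
Closure of {Drug, NurseID} is {AdmitDate, Diagnosis, DoctorID, Drug, NurseID}, the whole schema; {Drug, NurseID} is a candidate key.
These are minimal and exhaustive — every other superkey contains one of them.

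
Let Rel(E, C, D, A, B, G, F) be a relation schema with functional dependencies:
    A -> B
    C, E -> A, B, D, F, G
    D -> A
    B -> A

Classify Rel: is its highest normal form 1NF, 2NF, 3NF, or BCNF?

2NF

Candidate key: {C, E}. Prime attributes: {C, E}.
A -> B: {A}⁺ = {A, B}, which is not all of the attributes, so the left side is not a superkey — BCNF is violated.
Because {B} is non-prime and the left side of A -> B is not a superkey, the relation is not in 3NF.
Checking every proper subset of each key, none determines a non-prime attribute — 2NF is satisfied.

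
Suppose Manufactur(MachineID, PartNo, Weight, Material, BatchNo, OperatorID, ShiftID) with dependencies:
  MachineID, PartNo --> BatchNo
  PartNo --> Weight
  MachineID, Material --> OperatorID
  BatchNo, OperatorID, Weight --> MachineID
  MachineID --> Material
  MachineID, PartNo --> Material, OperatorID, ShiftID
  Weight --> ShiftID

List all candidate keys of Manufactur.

No FD produces {PartNo}, so it must be in every candidate key.
{MachineID, PartNo} is a candidate key since {MachineID, PartNo}⁺ = {BatchNo, MachineID, Material, OperatorID, PartNo, ShiftID, Weight} covers every attribute.
{BatchNo, OperatorID, PartNo} is a candidate key since {BatchNo, OperatorID, PartNo}⁺ = {BatchNo, MachineID, Material, OperatorID, PartNo, ShiftID, Weight} covers every attribute.
These are minimal and exhaustive — every other superkey contains one of them.

{BatchNo, OperatorID, PartNo}, {MachineID, PartNo}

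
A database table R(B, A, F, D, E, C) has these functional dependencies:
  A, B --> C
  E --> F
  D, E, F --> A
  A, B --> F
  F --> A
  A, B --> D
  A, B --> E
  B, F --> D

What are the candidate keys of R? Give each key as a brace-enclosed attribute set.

{A, B}, {B, E}, {B, F}

Attributes never on any right-hand side: {B} — every candidate key must contain it.
Closure of {A, B} is {A, B, C, D, E, F}, the whole schema; {A, B} is a candidate key.
Closure of {B, E} is {A, B, C, D, E, F}, the whole schema; {B, E} is a candidate key.
Closure of {B, F} is {A, B, C, D, E, F}, the whole schema; {B, F} is a candidate key.
No proper subset of any of these is a key, and no other minimal superkey exists.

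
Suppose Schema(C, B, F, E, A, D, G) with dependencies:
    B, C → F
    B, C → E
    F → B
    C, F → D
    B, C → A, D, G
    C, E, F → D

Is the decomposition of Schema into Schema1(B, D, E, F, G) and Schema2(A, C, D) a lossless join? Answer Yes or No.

No

The shared attributes are {D} and {D}⁺ = {D}.
Schema1 ⊄ {D} and Schema2 ⊄ {D}, so the split is lossy.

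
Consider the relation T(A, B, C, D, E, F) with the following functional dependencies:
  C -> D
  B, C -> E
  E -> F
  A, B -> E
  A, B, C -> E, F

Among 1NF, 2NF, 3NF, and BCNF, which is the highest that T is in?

1NF

Candidate key: {A, B, C}. Prime attributes: {A, B, C}.
C -> D breaks BCNF: {C}⁺ = {C, D}, so {C} is not a superkey.
C -> D determines the non-prime attribute {D} from a non-superkey — 3NF is violated.
Since {C} ⊂ {A, B, C} and {C}⁺ ⊇ {D} with {D} non-prime, there is a partial dependency; 2NF fails.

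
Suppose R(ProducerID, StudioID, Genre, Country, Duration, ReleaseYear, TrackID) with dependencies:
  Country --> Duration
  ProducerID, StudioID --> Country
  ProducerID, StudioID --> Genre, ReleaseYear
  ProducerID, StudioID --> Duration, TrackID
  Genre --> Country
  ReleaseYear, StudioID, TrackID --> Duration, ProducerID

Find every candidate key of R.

{StudioID} never appears on the right of any FD, so every key must include it.
{ProducerID, StudioID}⁺ = {Country, Duration, Genre, ProducerID, ReleaseYear, StudioID, TrackID} — all of the relation — so {ProducerID, StudioID} is a candidate key.
{ReleaseYear, StudioID, TrackID}⁺ = {Country, Duration, Genre, ProducerID, ReleaseYear, StudioID, TrackID} — all of the relation — so {ReleaseYear, StudioID, TrackID} is a candidate key.
These are minimal and exhaustive — every other superkey contains one of them.

{ProducerID, StudioID}, {ReleaseYear, StudioID, TrackID}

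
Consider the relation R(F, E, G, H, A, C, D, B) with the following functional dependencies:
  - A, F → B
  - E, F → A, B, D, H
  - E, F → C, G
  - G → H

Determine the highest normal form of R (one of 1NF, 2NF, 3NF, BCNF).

2NF

Candidate key: {E, F}. Prime attributes: {E, F}.
A, F → B breaks BCNF: {A, F}⁺ = {A, B, F}, so {A, F} is not a superkey.
A, F → B has non-prime {B} on the right and a non-superkey on the left, so 3NF fails.
No proper subset of a key has a non-prime attribute in its closure, so there is no partial dependency; 2NF holds.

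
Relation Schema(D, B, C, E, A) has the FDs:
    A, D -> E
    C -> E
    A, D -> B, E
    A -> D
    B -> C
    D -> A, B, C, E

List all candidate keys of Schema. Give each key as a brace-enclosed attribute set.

{A}, {D}

Closure of {A} is {A, B, C, D, E}, the whole schema; {A} is a candidate key.
Closure of {D} is {A, B, C, D, E}, the whole schema; {D} is a candidate key.
No proper subset of any of these is a key, and no other minimal superkey exists.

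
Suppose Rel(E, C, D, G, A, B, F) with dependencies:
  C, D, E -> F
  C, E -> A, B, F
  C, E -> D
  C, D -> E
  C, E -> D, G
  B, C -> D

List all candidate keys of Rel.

Attributes never on any right-hand side: {C} — every candidate key must contain it.
{B, C}⁺ = {A, B, C, D, E, F, G} — all of the relation — so {B, C} is a candidate key.
{C, D}⁺ = {A, B, C, D, E, F, G} — all of the relation — so {C, D} is a candidate key.
{C, E}⁺ = {A, B, C, D, E, F, G} — all of the relation — so {C, E} is a candidate key.
Any other superkey properly contains one of these, so there are no further candidate keys.

{B, C}, {C, D}, {C, E}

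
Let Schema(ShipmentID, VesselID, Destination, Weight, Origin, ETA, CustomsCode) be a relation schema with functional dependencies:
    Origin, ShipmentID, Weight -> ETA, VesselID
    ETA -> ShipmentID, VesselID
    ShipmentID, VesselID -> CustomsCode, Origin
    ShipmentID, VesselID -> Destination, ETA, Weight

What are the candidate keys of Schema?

{ETA}, {Origin, ShipmentID, Weight}, {ShipmentID, VesselID}

{ETA}⁺ = {CustomsCode, Destination, ETA, Origin, ShipmentID, VesselID, Weight} — all of the relation — so {ETA} is a candidate key.
{ShipmentID, VesselID}⁺ = {CustomsCode, Destination, ETA, Origin, ShipmentID, VesselID, Weight} — all of the relation — so {ShipmentID, VesselID} is a candidate key.
{Origin, ShipmentID, Weight}⁺ = {CustomsCode, Destination, ETA, Origin, ShipmentID, VesselID, Weight} — all of the relation — so {Origin, ShipmentID, Weight} is a candidate key.
These are minimal and exhaustive — every other superkey contains one of them.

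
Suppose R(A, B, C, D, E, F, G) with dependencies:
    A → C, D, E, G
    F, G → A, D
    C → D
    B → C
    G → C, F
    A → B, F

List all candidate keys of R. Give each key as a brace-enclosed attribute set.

{A}, {G}

{A}⁺ = {A, B, C, D, E, F, G}, which is every attribute, so {A} is a candidate key.
{G}⁺ = {A, B, C, D, E, F, G}, which is every attribute, so {G} is a candidate key.
Any other superkey properly contains one of these, so there are no further candidate keys.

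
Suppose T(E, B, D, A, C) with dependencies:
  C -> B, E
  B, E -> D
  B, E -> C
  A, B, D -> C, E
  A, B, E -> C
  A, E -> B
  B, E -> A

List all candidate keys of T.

{C}⁺ = {A, B, C, D, E}, which is every attribute, so {C} is a candidate key.
{A, E}⁺ = {A, B, C, D, E}, which is every attribute, so {A, E} is a candidate key.
{B, E}⁺ = {A, B, C, D, E}, which is every attribute, so {B, E} is a candidate key.
{A, B, D}⁺ = {A, B, C, D, E}, which is every attribute, so {A, B, D} is a candidate key.
No proper subset of any of these is a key, and no other minimal superkey exists.

{A, B, D}, {A, E}, {B, E}, {C}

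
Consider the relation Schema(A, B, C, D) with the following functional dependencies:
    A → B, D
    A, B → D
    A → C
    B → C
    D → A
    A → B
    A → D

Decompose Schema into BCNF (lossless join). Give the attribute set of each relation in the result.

Candidate keys of the original relation: {A}, {D}.
In {A, B, C, D}, {B} is not a superkey ({B}⁺ restricted to this set is {B, C}), so split on B → C into {B, C} and {A, B, D}.
{B, C}: every determinant is a superkey — BCNF.
{A, B, D}: every determinant is a superkey — BCNF.

{A, B, D}; {B, C}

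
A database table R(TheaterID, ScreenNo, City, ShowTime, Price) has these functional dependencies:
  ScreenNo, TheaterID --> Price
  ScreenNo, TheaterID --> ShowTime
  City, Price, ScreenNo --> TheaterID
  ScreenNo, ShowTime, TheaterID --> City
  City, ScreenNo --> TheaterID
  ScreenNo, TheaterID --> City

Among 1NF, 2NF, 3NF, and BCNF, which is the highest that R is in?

BCNF

Candidate keys: {City, ScreenNo}, {ScreenNo, TheaterID}. Prime attributes: {City, ScreenNo, TheaterID}.
Every FD has a superkey on the left, so the relation is in BCNF.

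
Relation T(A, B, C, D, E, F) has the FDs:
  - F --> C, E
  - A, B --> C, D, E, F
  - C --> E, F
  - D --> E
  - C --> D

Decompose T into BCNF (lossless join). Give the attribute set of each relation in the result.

Candidate key of the original relation: {A, B}.
{A, B, C, D, E, F}: {F} determines {C, D, E, F} here but is not a superkey — split on F --> C, D, E, giving {C, D, E, F} and {A, B, F}.
{C, D, E, F}: {D} determines {D, E} here but is not a superkey — split on D --> E, giving {D, E} and {C, D, F}.
{D, E} is in BCNF.
{C, D, F} is in BCNF.
{A, B, F} is in BCNF.

{A, B, F}; {C, D, F}; {D, E}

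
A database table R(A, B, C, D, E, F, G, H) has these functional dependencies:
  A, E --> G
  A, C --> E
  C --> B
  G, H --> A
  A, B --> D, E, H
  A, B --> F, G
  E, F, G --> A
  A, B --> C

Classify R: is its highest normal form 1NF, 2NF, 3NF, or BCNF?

Candidate keys: {A, B}, {A, C}, {B, E, F, G}, {B, G, H}, {C, E, F, G}, {C, G, H}. Prime attributes: {A, B, C, E, F, G, H}.
For A, E --> G we have {A, E}⁺ = {A, E, G}; {A, E} is not a superkey, so BCNF fails.
But every attribute on its right side ({G}) is prime, and the same holds for every other non-superkey FD, so 3NF still holds.

3NF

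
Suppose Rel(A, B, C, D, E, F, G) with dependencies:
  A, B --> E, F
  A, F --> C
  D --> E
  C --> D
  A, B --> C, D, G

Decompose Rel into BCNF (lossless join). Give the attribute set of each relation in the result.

Candidate key of the original relation: {A, B}.
Within {A, B, C, D, E, F, G}: {A, F}⁺ ∩ {A, B, C, D, E, F, G} = {A, C, D, E, F}, not the whole set, so A, F --> C, D, E violates BCNF; decompose into {A, C, D, E, F} and {A, B, F, G}.
Within {A, C, D, E, F}: {D}⁺ ∩ {A, C, D, E, F} = {D, E}, not the whole set, so D --> E violates BCNF; decompose into {D, E} and {A, C, D, F}.
{D, E}: every determinant is a superkey — BCNF.
Within {A, C, D, F}: {C}⁺ ∩ {A, C, D, F} = {C, D}, not the whole set, so C --> D violates BCNF; decompose into {C, D} and {A, C, F}.
{C, D}: every determinant is a superkey — BCNF.
{A, C, F}: every determinant is a superkey — BCNF.
{A, B, F, G}: every determinant is a superkey — BCNF.

{A, B, F, G}; {A, C, F}; {C, D}; {D, E}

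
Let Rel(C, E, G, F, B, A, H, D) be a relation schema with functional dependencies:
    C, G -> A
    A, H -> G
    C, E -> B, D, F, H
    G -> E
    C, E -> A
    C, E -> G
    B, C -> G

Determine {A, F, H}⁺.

{A, E, F, G, H}

Start with {A, F, H}.
A, H -> G applies; add {G} → now {A, F, G, H}.
G -> E applies; add {E} → now {A, E, F, G, H}.
No further FD applies.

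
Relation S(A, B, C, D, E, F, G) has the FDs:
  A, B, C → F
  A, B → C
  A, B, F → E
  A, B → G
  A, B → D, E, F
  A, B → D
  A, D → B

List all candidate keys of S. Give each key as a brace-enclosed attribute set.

{A, B}, {A, D}

No FD produces {A}, so it must be in every candidate key.
{A, B} is a candidate key since {A, B}⁺ = {A, B, C, D, E, F, G} covers every attribute.
{A, D} is a candidate key since {A, D}⁺ = {A, B, C, D, E, F, G} covers every attribute.
No proper subset of any of these is a key, and no other minimal superkey exists.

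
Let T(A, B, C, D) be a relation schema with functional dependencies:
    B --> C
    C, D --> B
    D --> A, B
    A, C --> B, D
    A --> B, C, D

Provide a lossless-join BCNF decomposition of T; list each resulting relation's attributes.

Candidate keys of the original relation: {A}, {D}.
Within {A, B, C, D}: {B}⁺ ∩ {A, B, C, D} = {B, C}, not the whole set, so B --> C violates BCNF; decompose into {B, C} and {A, B, D}.
{B, C} has no BCNF violation.
{A, B, D} has no BCNF violation.

{A, B, D}; {B, C}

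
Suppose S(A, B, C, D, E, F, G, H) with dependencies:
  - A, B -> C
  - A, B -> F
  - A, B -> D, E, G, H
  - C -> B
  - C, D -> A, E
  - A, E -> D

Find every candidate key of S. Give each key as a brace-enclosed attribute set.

{A, B} is a candidate key since {A, B}⁺ = {A, B, C, D, E, F, G, H} covers every attribute.
{A, C} is a candidate key since {A, C}⁺ = {A, B, C, D, E, F, G, H} covers every attribute.
{C, D} is a candidate key since {C, D}⁺ = {A, B, C, D, E, F, G, H} covers every attribute.
No proper subset of any of these is a key, and no other minimal superkey exists.

{A, B}, {A, C}, {C, D}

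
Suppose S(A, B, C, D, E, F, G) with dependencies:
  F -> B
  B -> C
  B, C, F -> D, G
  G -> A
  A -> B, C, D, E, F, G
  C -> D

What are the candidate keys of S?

{A}, {F}, {G}

Closure of {A} is {A, B, C, D, E, F, G}, the whole schema; {A} is a candidate key.
Closure of {F} is {A, B, C, D, E, F, G}, the whole schema; {F} is a candidate key.
Closure of {G} is {A, B, C, D, E, F, G}, the whole schema; {G} is a candidate key.
Any other superkey properly contains one of these, so there are no further candidate keys.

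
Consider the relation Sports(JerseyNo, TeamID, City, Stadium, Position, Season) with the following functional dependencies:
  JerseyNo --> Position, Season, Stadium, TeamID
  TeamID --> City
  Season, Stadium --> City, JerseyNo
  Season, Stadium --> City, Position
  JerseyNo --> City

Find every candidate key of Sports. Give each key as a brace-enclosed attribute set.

{JerseyNo}, {Season, Stadium}

{JerseyNo}⁺ = {City, JerseyNo, Position, Season, Stadium, TeamID} — all of the relation — so {JerseyNo} is a candidate key.
{Season, Stadium}⁺ = {City, JerseyNo, Position, Season, Stadium, TeamID} — all of the relation — so {Season, Stadium} is a candidate key.
No proper subset of any of these is a key, and no other minimal superkey exists.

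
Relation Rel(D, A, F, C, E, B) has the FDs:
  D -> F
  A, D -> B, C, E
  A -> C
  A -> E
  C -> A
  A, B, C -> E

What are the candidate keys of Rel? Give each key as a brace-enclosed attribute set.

Attributes never on any right-hand side: {D} — every candidate key must contain it.
{A, D}⁺ = {A, B, C, D, E, F} — all of the relation — so {A, D} is a candidate key.
{C, D}⁺ = {A, B, C, D, E, F} — all of the relation — so {C, D} is a candidate key.
No proper subset of any of these is a key, and no other minimal superkey exists.

{A, D}, {C, D}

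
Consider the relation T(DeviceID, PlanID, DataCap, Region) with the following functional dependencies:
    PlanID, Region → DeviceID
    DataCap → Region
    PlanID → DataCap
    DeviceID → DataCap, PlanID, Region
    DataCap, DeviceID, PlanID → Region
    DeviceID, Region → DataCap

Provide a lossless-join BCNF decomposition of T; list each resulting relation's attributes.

{DataCap, DeviceID, PlanID}; {DataCap, Region}

Candidate keys of the original relation: {DeviceID}, {PlanID}.
In {DataCap, DeviceID, PlanID, Region}, {DataCap} is not a superkey ({DataCap}⁺ restricted to this set is {DataCap, Region}), so split on DataCap → Region into {DataCap, Region} and {DataCap, DeviceID, PlanID}.
{DataCap, Region} has no BCNF violation.
{DataCap, DeviceID, PlanID} has no BCNF violation.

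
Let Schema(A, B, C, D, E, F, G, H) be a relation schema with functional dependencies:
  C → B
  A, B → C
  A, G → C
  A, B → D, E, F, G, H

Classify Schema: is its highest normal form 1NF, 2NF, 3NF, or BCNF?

3NF

Candidate keys: {A, B}, {A, C}, {A, G}. Prime attributes: {A, B, C, G}.
For C → B we have {C}⁺ = {B, C}; {C} is not a superkey, so BCNF fails.
Since {B} ⊆ prime attributes and every other non-superkey FD also has a prime right side, the schema is in 3NF.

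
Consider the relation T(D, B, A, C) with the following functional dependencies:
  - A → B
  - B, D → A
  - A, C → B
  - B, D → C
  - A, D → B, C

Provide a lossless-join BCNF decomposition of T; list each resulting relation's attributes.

{A, B}; {A, C, D}

Candidate keys of the original relation: {A, D}, {B, D}.
Within {A, B, C, D}: {A}⁺ ∩ {A, B, C, D} = {A, B}, not the whole set, so A → B violates BCNF; decompose into {A, B} and {A, C, D}.
{A, B}: every determinant is a superkey — BCNF.
{A, C, D}: every determinant is a superkey — BCNF.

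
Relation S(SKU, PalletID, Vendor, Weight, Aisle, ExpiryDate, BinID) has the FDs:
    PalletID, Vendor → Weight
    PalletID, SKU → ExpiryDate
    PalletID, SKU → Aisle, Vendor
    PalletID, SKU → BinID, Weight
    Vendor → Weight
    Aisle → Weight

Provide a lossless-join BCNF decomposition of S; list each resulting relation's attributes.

{Aisle, BinID, ExpiryDate, PalletID, SKU, Vendor}; {Vendor, Weight}

Candidate key of the original relation: {PalletID, SKU}.
In {Aisle, BinID, ExpiryDate, PalletID, SKU, Vendor, Weight}, {PalletID, Vendor} is not a superkey ({PalletID, Vendor}⁺ restricted to this set is {PalletID, Vendor, Weight}), so split on PalletID, Vendor → Weight into {PalletID, Vendor, Weight} and {Aisle, BinID, ExpiryDate, PalletID, SKU, Vendor}.
In {PalletID, Vendor, Weight}, {Vendor} is not a superkey ({Vendor}⁺ restricted to this set is {Vendor, Weight}), so split on Vendor → Weight into {Vendor, Weight} and {PalletID, Vendor}.
{Vendor, Weight} is in BCNF.
{PalletID, Vendor} is in BCNF.
{Aisle, BinID, ExpiryDate, PalletID, SKU, Vendor} is in BCNF.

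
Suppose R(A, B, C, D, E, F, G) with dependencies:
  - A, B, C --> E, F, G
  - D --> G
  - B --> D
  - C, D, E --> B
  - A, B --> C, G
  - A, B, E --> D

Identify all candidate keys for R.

{A, B}, {A, C, D, E}

No FD produces {A}, so it must be in every candidate key.
{A, B}⁺ = {A, B, C, D, E, F, G}, which is every attribute, so {A, B} is a candidate key.
{A, C, D, E}⁺ = {A, B, C, D, E, F, G}, which is every attribute, so {A, C, D, E} is a candidate key.
Any other superkey properly contains one of these, so there are no further candidate keys.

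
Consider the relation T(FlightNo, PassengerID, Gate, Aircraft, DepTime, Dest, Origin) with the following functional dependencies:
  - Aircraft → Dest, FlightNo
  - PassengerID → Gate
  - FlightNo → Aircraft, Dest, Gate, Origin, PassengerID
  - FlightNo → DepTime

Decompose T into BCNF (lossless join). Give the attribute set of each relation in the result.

Candidate keys of the original relation: {Aircraft}, {FlightNo}.
In {Aircraft, DepTime, Dest, FlightNo, Gate, Origin, PassengerID}, {PassengerID} is not a superkey ({PassengerID}⁺ restricted to this set is {Gate, PassengerID}), so split on PassengerID → Gate into {Gate, PassengerID} and {Aircraft, DepTime, Dest, FlightNo, Origin, PassengerID}.
{Gate, PassengerID} has no BCNF violation.
{Aircraft, DepTime, Dest, FlightNo, Origin, PassengerID} has no BCNF violation.

{Aircraft, DepTime, Dest, FlightNo, Origin, PassengerID}; {Gate, PassengerID}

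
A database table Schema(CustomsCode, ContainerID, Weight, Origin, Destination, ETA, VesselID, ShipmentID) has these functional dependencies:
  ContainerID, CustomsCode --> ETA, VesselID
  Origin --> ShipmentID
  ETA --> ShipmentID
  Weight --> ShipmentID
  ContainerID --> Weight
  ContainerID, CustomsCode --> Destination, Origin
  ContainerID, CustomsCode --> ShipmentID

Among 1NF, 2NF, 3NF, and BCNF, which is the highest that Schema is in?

Candidate key: {ContainerID, CustomsCode}. Prime attributes: {ContainerID, CustomsCode}.
Origin --> ShipmentID breaks BCNF: {Origin}⁺ = {Origin, ShipmentID}, so {Origin} is not a superkey.
Origin --> ShipmentID has non-prime {ShipmentID} on the right and a non-superkey on the left, so 3NF fails.
{ContainerID} is a proper subset of the key {ContainerID, CustomsCode}, and {ContainerID}⁺ contains the non-prime attributes {ShipmentID, Weight} — a partial dependency, so 2NF is violated.

1NF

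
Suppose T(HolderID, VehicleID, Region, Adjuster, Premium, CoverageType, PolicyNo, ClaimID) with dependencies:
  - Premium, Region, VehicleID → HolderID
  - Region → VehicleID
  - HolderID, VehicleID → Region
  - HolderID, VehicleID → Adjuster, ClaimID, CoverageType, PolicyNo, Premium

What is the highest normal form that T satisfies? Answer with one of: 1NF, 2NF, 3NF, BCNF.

Candidate keys: {HolderID, Region}, {HolderID, VehicleID}, {Premium, Region}. Prime attributes: {HolderID, Premium, Region, VehicleID}.
For Region → VehicleID we have {Region}⁺ = {Region, VehicleID}; {Region} is not a superkey, so BCNF fails.
But every attribute on its right side ({VehicleID}) is prime, and the same holds for every other non-superkey FD, so 3NF still holds.

3NF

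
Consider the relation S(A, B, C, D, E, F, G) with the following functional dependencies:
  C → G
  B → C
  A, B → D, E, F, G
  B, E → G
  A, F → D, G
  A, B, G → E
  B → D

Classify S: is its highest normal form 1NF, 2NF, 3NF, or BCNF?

Candidate key: {A, B}. Prime attributes: {A, B}.
For C → G we have {C}⁺ = {C, G}; {C} is not a superkey, so BCNF fails.
C → G has non-prime {G} on the right and a non-superkey on the left, so 3NF fails.
The proper key subset {B} of {A, B} determines non-prime {C, D, G}, so the relation is not even in 2NF.

1NF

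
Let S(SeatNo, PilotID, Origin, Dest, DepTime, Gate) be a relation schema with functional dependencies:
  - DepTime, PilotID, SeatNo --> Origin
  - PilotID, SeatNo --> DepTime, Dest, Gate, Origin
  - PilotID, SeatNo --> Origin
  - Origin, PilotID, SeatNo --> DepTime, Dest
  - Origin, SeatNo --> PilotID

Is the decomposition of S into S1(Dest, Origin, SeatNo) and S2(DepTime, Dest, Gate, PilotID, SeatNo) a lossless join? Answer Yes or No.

Common attributes: {Dest, SeatNo}; their closure is {Dest, SeatNo}.
The closure covers neither S1 nor S2 entirely; the join is not lossless.

No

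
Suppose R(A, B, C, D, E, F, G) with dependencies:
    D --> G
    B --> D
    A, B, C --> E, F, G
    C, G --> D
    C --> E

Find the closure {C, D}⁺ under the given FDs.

Start with {C, D}.
D --> G applies; add {G} → now {C, D, G}.
C --> E applies; add {E} → now {C, D, E, G}.
No further FD applies.

{C, D, E, G}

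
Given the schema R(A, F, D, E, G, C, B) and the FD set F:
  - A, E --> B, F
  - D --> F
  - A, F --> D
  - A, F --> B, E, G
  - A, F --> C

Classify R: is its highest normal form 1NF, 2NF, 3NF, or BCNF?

Candidate keys: {A, D}, {A, E}, {A, F}. Prime attributes: {A, D, E, F}.
D --> F: {D}⁺ = {D, F}, which is not all of the attributes, so the left side is not a superkey — BCNF is violated.
But every attribute on its right side ({F}) is prime, and the same holds for every other non-superkey FD, so 3NF still holds.

3NF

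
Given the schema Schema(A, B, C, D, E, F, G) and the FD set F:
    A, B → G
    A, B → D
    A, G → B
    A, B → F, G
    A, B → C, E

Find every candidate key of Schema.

{A, B}, {A, G}

No FD produces {A}, so it must be in every candidate key.
{A, B} is a candidate key since {A, B}⁺ = {A, B, C, D, E, F, G} covers every attribute.
{A, G} is a candidate key since {A, G}⁺ = {A, B, C, D, E, F, G} covers every attribute.
No proper subset of any of these is a key, and no other minimal superkey exists.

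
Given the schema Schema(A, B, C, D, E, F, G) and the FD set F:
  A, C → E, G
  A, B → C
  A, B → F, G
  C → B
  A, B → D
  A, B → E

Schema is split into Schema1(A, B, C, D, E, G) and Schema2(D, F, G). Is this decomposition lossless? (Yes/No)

Common attributes: {D, G}; their closure is {D, G}.
Neither Schema1 nor Schema2 is contained in that closure, so the decomposition is lossy.

No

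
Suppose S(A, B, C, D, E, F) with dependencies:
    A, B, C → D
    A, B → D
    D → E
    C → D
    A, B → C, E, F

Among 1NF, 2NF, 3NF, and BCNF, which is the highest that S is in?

2NF

Candidate key: {A, B}. Prime attributes: {A, B}.
D → E: {D}⁺ = {D, E}, which is not all of the attributes, so the left side is not a superkey — BCNF is violated.
Because {E} is non-prime and the left side of D → E is not a superkey, the relation is not in 3NF.
Checking every proper subset of each key, none determines a non-prime attribute — 2NF is satisfied.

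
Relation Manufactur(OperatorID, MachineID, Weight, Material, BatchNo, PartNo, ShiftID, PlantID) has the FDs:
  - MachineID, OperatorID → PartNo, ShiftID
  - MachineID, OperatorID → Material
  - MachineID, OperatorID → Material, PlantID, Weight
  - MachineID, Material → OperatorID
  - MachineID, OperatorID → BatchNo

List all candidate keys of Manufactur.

{MachineID, Material}, {MachineID, OperatorID}

No FD produces {MachineID}, so it must be in every candidate key.
{MachineID, Material} is a candidate key since {MachineID, Material}⁺ = {BatchNo, MachineID, Material, OperatorID, PartNo, PlantID, ShiftID, Weight} covers every attribute.
{MachineID, OperatorID} is a candidate key since {MachineID, OperatorID}⁺ = {BatchNo, MachineID, Material, OperatorID, PartNo, PlantID, ShiftID, Weight} covers every attribute.
Any other superkey properly contains one of these, so there are no further candidate keys.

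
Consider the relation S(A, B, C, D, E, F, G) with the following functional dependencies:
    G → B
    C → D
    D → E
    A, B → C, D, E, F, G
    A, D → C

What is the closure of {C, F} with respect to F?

{C, D, E, F}

Start with {C, F}.
C → D applies; add {D} → now {C, D, F}.
D → E applies; add {E} → now {C, D, E, F}.
No further FD applies.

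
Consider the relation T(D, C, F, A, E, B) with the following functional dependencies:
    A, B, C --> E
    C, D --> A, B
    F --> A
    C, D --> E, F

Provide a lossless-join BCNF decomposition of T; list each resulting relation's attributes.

Candidate key of the original relation: {C, D}.
{A, B, C, D, E, F}: {A, B, C} determines {A, B, C, E} here but is not a superkey — split on A, B, C --> E, giving {A, B, C, E} and {A, B, C, D, F}.
{A, B, C, E} is in BCNF.
{A, B, C, D, F}: {F} determines {A, F} here but is not a superkey — split on F --> A, giving {A, F} and {B, C, D, F}.
{A, F} is in BCNF.
{B, C, D, F} is in BCNF.

{A, B, C, E}; {A, F}; {B, C, D, F}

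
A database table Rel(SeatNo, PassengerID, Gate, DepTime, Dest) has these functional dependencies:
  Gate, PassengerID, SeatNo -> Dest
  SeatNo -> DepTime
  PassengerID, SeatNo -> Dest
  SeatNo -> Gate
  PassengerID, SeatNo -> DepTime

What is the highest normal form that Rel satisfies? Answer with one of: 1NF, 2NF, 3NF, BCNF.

1NF

Candidate key: {PassengerID, SeatNo}. Prime attributes: {PassengerID, SeatNo}.
SeatNo -> DepTime: {SeatNo}⁺ = {DepTime, Gate, SeatNo}, which is not all of the attributes, so the left side is not a superkey — BCNF is violated.
SeatNo -> DepTime determines the non-prime attribute {DepTime} from a non-superkey — 3NF is violated.
The proper key subset {SeatNo} of {PassengerID, SeatNo} determines non-prime {DepTime, Gate}, so the relation is not even in 2NF.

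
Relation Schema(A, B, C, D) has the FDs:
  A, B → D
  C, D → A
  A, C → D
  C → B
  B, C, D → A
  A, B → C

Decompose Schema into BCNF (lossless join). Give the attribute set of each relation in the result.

{A, C, D}; {B, C}

Candidate keys of the original relation: {A, B}, {A, C}, {C, D}.
Within {A, B, C, D}: {C}⁺ ∩ {A, B, C, D} = {B, C}, not the whole set, so C → B violates BCNF; decompose into {B, C} and {A, C, D}.
{B, C}: every determinant is a superkey — BCNF.
{A, C, D}: every determinant is a superkey — BCNF.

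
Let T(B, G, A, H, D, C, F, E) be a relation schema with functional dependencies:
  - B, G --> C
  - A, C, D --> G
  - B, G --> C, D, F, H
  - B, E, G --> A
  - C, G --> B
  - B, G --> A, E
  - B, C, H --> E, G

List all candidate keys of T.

{B, G}⁺ = {A, B, C, D, E, F, G, H}, which is every attribute, so {B, G} is a candidate key.
{C, G}⁺ = {A, B, C, D, E, F, G, H}, which is every attribute, so {C, G} is a candidate key.
{A, C, D}⁺ = {A, B, C, D, E, F, G, H}, which is every attribute, so {A, C, D} is a candidate key.
{B, C, H}⁺ = {A, B, C, D, E, F, G, H}, which is every attribute, so {B, C, H} is a candidate key.
No proper subset of any of these is a key, and no other minimal superkey exists.

{A, C, D}, {B, C, H}, {B, G}, {C, G}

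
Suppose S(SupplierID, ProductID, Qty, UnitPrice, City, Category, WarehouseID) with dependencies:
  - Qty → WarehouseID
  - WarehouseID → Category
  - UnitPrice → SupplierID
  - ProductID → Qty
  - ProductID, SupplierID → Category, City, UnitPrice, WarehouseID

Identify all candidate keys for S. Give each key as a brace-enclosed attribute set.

Attributes never on any right-hand side: {ProductID} — every candidate key must contain it.
{ProductID, SupplierID}⁺ = {Category, City, ProductID, Qty, SupplierID, UnitPrice, WarehouseID} — all of the relation — so {ProductID, SupplierID} is a candidate key.
{ProductID, UnitPrice}⁺ = {Category, City, ProductID, Qty, SupplierID, UnitPrice, WarehouseID} — all of the relation — so {ProductID, UnitPrice} is a candidate key.
These are minimal and exhaustive — every other superkey contains one of them.

{ProductID, SupplierID}, {ProductID, UnitPrice}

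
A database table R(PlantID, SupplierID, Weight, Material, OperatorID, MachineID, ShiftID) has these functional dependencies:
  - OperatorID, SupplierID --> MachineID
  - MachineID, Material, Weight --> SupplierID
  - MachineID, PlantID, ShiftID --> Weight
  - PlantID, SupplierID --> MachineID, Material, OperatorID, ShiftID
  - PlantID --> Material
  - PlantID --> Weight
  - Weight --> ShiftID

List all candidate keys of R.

No FD produces {PlantID}, so it must be in every candidate key.
{MachineID, PlantID} is a candidate key since {MachineID, PlantID}⁺ = {MachineID, Material, OperatorID, PlantID, ShiftID, SupplierID, Weight} covers every attribute.
{PlantID, SupplierID} is a candidate key since {PlantID, SupplierID}⁺ = {MachineID, Material, OperatorID, PlantID, ShiftID, SupplierID, Weight} covers every attribute.
These are minimal and exhaustive — every other superkey contains one of them.

{MachineID, PlantID}, {PlantID, SupplierID}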